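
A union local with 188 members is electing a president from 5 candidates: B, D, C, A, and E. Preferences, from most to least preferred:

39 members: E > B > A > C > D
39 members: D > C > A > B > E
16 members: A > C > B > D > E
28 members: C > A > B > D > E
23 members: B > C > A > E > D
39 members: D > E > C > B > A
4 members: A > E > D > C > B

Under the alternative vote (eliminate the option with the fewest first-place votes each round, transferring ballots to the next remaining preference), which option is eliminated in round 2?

B

Round 1: B 23, D 78, C 28, A 20, E 39. Eliminate A.
Round 2: B 23, D 78, C 44, E 43. Eliminate B.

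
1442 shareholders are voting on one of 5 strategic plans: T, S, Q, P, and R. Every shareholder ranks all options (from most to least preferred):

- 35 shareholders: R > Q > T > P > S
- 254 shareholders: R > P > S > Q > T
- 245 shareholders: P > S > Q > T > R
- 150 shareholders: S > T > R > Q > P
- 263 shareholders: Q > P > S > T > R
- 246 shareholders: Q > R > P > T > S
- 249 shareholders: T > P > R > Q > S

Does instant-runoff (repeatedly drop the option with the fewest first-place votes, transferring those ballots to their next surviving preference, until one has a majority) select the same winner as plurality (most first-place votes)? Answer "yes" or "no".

Instant-runoff — R1 T 249, S 150, Q 509, P 245, R 289 (S out); R2 T 399, Q 509, P 245, R 289 (P out); R3 T 399, Q 754, R 289 (Q winner). Winner: Q.
Plurality — first-place votes: T 249, S 150, Q 509, P 245, R 289. Winner: Q.
The two methods agree.

yes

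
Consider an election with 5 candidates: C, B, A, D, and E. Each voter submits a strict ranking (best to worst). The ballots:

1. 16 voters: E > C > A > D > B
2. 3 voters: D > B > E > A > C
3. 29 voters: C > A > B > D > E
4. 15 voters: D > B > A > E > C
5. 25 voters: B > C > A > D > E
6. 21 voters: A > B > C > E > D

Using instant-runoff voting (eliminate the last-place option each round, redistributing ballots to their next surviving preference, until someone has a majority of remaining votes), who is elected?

B

Round 1: C 29, B 25, A 21, D 18, E 16. Eliminate E.
Round 2: C 45, B 25, A 21, D 18. Eliminate D.
Round 3: C 45, B 43, A 21. Eliminate A.
Round 4: C 45, B 64. B has a majority.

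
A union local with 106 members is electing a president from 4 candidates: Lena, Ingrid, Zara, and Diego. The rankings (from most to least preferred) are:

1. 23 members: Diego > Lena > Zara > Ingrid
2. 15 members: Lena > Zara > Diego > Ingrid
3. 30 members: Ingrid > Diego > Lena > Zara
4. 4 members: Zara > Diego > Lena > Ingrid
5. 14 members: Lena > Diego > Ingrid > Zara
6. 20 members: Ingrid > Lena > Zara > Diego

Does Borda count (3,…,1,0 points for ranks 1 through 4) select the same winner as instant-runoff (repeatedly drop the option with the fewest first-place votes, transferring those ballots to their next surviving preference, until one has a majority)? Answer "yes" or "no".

Borda — scores: Lena 207, Ingrid 164, Zara 85, Diego 180. Winner: Lena.
Instant-runoff — R1 Lena 29, Ingrid 50, Zara 4, Diego 23 (Zara out); R2 Lena 29, Ingrid 50, Diego 27 (Diego out); R3 Lena 56, Ingrid 50 (Lena winner). Winner: Lena.
The two methods agree.

yes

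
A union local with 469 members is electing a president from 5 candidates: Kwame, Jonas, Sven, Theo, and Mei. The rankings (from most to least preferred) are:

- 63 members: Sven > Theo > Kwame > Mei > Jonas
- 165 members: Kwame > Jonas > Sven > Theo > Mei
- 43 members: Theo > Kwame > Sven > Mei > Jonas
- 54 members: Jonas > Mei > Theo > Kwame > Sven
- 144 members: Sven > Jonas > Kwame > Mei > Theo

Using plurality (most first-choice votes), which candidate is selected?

First-place votes: Kwame 165, Jonas 54, Sven 207, Theo 43, Mei 0.
Sven has the most first-place votes.

Sven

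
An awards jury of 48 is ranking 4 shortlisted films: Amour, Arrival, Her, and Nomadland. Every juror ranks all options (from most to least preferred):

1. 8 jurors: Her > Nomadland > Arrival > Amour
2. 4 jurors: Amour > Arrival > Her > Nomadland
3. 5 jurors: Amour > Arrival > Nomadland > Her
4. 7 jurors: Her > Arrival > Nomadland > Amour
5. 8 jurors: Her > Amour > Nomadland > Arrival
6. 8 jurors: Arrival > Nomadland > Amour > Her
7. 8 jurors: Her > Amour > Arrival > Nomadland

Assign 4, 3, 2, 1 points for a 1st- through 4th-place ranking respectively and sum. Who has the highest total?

Amour: 8·1 + 4·4 + 5·4 + 7·1 + 8·3 + 8·2 + 8·3 = 115
Arrival: 8·2 + 4·3 + 5·3 + 7·3 + 8·1 + 8·4 + 8·2 = 120
Her: 8·4 + 4·2 + 5·1 + 7·4 + 8·4 + 8·1 + 8·4 = 145
Nomadland: 8·3 + 4·1 + 5·2 + 7·2 + 8·2 + 8·3 + 8·1 = 100
Her has the highest Borda score (145).

Her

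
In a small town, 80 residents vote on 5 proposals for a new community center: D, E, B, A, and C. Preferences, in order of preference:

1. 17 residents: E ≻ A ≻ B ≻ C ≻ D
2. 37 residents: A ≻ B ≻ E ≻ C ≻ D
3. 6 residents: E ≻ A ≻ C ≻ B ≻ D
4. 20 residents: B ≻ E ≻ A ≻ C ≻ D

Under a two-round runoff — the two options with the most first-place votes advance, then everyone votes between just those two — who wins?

E

Round 1 first-place votes: D 0, E 23, B 20, A 37, C 0.
A and E advance.
Runoff: A is preferred to E by 37 voters; E by 43.
E wins the runoff.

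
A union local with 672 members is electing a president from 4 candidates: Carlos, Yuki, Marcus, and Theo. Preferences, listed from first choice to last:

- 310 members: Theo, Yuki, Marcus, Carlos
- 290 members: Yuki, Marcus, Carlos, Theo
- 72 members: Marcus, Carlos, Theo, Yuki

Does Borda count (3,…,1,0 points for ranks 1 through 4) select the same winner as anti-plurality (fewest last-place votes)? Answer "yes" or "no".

Borda — scores: Carlos 434, Yuki 1490, Marcus 1106, Theo 1002. Winner: Yuki.
Anti-plurality — last-place votes: Carlos 310, Yuki 72, Marcus 0, Theo 290. Winner: Marcus.
The two methods disagree.

no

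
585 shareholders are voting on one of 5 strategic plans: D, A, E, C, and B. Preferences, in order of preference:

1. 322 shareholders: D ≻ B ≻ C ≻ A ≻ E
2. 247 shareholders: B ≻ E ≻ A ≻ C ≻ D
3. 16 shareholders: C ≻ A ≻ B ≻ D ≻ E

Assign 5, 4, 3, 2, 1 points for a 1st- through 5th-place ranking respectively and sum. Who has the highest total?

D: 322·5 + 247·1 + 16·2 = 1889
A: 322·2 + 247·3 + 16·4 = 1449
E: 322·1 + 247·4 + 16·1 = 1326
C: 322·3 + 247·2 + 16·5 = 1540
B: 322·4 + 247·5 + 16·3 = 2571
B has the highest Borda score (2571).

B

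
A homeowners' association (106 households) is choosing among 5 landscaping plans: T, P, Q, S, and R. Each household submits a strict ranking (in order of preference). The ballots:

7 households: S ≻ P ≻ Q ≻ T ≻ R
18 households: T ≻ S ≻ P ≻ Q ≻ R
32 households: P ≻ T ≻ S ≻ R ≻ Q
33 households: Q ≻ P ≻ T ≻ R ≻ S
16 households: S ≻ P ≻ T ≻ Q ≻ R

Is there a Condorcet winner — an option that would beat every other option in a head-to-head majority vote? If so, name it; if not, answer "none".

P vs T: 88–18 for P.
P vs Q: 73–33 for P.
P vs S: 65–41 for P.
P vs R: 106–0 for P.
P beats every other option head-to-head.

P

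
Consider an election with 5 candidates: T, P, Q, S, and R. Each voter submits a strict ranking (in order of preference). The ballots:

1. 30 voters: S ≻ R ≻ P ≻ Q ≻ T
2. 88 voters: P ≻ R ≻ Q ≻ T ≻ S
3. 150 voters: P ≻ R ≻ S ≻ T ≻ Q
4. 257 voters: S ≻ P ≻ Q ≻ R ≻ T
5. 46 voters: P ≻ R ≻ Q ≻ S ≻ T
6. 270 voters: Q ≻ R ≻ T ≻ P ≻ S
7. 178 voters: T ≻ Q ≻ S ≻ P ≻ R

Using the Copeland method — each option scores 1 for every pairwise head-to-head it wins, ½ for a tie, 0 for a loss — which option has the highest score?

P

T: beats S; loses to P, Q, and R → score 1.
P: beats T, Q, S, and R → score 4.
Q: beats T, S, and R; loses to P → score 3.
S: loses to T, P, Q, and R → score 0.
R: beats T and S; loses to P and Q → score 2.
P has the best pairwise record.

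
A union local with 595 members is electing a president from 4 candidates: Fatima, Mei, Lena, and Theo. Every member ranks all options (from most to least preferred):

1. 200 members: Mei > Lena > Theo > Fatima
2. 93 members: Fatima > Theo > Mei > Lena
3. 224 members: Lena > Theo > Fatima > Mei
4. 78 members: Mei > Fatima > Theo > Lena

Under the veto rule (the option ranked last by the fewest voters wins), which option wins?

Last-place votes: Fatima 200, Mei 224, Lena 171, Theo 0.
Theo is ranked last by the fewest voters, so Theo wins.

Theo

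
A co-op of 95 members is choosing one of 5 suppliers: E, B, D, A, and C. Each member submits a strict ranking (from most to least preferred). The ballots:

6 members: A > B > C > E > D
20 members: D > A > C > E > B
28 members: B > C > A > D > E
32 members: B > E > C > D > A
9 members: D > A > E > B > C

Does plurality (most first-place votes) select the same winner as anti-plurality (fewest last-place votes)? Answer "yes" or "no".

Plurality — first-place votes: E 0, B 60, D 29, A 6, C 0. Winner: B.
Anti-plurality — last-place votes: E 28, B 20, D 6, A 32, C 9. Winner: D.
The two methods disagree.

no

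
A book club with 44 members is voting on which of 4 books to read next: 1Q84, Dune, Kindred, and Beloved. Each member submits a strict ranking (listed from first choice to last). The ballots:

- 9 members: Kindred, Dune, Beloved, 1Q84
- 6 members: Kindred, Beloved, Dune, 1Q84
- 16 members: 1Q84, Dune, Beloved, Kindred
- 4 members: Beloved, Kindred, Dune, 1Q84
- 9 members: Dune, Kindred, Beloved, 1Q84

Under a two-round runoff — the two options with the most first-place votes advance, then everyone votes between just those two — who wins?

Kindred

Round 1 first-place votes: 1Q84 16, Dune 9, Kindred 15, Beloved 4.
1Q84 and Kindred advance.
Runoff: 1Q84 is preferred to Kindred by 16 voters; Kindred by 28.
Kindred wins the runoff.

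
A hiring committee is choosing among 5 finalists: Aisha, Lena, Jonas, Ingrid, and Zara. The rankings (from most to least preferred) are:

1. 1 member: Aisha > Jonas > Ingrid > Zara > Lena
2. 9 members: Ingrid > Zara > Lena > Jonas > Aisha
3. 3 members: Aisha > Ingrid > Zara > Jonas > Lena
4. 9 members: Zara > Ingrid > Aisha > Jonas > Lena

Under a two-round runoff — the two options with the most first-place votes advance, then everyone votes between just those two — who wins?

Ingrid

Round 1 first-place votes: Aisha 4, Lena 0, Jonas 0, Ingrid 9, Zara 9.
Zara and Ingrid advance.
Runoff: Zara is preferred to Ingrid by 9 voters; Ingrid by 13.
Ingrid wins the runoff.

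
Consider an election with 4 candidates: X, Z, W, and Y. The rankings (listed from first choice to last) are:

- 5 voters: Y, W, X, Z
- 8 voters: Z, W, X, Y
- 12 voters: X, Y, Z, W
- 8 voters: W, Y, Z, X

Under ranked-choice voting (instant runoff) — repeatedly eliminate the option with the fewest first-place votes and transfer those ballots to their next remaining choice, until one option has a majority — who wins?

Round 1: X 12, Z 8, W 8, Y 5. Eliminate Y.
Round 2: X 12, Z 8, W 13. Eliminate Z.
Round 3: X 12, W 21. W has a majority.

W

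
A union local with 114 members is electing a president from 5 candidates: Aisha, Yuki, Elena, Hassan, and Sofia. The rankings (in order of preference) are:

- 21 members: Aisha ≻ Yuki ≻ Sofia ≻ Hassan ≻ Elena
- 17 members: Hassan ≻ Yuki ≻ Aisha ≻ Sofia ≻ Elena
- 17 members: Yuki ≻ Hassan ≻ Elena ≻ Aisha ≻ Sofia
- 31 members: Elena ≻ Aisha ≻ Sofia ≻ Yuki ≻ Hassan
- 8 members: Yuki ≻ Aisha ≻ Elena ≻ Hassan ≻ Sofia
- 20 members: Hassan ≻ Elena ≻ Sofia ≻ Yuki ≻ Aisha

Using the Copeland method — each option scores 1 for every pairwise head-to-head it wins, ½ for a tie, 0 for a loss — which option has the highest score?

Yuki

Aisha: beats Hassan and Sofia; loses to Yuki and Elena → score 2.
Yuki: beats Aisha, Elena, Hassan, and Sofia → score 4.
Elena: beats Aisha and Sofia; loses to Yuki and Hassan → score 2.
Hassan: beats Elena and Sofia; loses to Aisha and Yuki → score 2.
Sofia: loses to Aisha, Yuki, Elena, and Hassan → score 0.
Yuki has the best pairwise record.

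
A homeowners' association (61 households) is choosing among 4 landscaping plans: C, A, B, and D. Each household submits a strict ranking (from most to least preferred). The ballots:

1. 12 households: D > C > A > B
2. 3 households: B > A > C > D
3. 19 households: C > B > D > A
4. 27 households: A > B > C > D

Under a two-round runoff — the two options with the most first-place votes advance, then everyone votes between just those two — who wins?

Round 1 first-place votes: C 19, A 27, B 3, D 12.
A and C advance.
Runoff: A is preferred to C by 30 voters; C by 31.
C wins the runoff.

C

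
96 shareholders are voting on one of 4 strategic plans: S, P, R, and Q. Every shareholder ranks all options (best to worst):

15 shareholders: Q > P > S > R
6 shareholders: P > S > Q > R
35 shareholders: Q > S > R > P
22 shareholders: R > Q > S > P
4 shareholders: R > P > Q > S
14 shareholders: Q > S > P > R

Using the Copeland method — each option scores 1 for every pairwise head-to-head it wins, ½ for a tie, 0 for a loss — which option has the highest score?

Q

S: beats P and R; loses to Q → score 2.
P: loses to S, R, and Q → score 0.
R: beats P; loses to S and Q → score 1.
Q: beats S, P, and R → score 3.
Q has the best pairwise record.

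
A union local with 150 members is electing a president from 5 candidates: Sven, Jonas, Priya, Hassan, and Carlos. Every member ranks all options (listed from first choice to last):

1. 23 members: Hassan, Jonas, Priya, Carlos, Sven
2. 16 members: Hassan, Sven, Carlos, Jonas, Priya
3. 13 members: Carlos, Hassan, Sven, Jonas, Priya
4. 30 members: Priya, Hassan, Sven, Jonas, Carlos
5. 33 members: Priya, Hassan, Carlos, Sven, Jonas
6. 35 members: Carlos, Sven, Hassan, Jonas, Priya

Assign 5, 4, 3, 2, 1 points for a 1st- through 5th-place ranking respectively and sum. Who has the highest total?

Sven: 23·1 + 16·4 + 13·3 + 30·3 + 33·2 + 35·4 = 422
Jonas: 23·4 + 16·2 + 13·2 + 30·2 + 33·1 + 35·2 = 313
Priya: 23·3 + 16·1 + 13·1 + 30·5 + 33·5 + 35·1 = 448
Hassan: 23·5 + 16·5 + 13·4 + 30·4 + 33·4 + 35·3 = 604
Carlos: 23·2 + 16·3 + 13·5 + 30·1 + 33·3 + 35·5 = 463
Hassan has the highest Borda score (604).

Hassan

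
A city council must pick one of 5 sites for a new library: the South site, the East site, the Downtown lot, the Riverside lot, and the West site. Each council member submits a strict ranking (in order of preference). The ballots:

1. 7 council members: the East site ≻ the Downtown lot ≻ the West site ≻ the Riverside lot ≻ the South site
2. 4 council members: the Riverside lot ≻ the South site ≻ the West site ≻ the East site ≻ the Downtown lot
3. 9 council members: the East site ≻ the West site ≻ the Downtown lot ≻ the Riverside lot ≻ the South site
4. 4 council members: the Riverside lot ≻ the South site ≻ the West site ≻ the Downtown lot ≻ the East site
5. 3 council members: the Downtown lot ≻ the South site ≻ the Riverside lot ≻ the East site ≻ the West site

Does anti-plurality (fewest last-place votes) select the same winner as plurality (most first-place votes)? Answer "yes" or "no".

Anti-plurality — last-place votes: the South site 16, the East site 4, the Downtown lot 4, the Riverside lot 0, the West site 3. Winner: the Riverside lot.
Plurality — first-place votes: the South site 0, the East site 16, the Downtown lot 3, the Riverside lot 8, the West site 0. Winner: the East site.
The two methods disagree.

no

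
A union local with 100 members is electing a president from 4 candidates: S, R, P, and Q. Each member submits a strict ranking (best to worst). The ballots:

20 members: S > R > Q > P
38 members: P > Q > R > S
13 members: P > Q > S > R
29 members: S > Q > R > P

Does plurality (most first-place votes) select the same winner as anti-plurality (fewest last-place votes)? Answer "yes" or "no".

no

Plurality — first-place votes: S 49, R 0, P 51, Q 0. Winner: P.
Anti-plurality — last-place votes: S 38, R 13, P 49, Q 0. Winner: Q.
The two methods disagree.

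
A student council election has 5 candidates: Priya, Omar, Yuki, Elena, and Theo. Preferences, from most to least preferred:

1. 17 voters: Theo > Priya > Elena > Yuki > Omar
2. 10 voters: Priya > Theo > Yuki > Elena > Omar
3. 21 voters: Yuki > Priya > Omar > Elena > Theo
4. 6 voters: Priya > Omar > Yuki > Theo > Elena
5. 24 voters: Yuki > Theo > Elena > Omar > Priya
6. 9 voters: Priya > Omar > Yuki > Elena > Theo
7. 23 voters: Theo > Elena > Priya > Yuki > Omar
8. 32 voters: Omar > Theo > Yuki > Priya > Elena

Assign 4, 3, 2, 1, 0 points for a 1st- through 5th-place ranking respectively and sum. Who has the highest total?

Priya: 17·3 + 10·4 + 21·3 + 6·4 + 24·0 + 9·4 + 23·2 + 32·1 = 292
Omar: 17·0 + 10·0 + 21·2 + 6·3 + 24·1 + 9·3 + 23·0 + 32·4 = 239
Yuki: 17·1 + 10·2 + 21·4 + 6·2 + 24·4 + 9·2 + 23·1 + 32·2 = 334
Elena: 17·2 + 10·1 + 21·1 + 6·0 + 24·2 + 9·1 + 23·3 + 32·0 = 191
Theo: 17·4 + 10·3 + 21·0 + 6·1 + 24·3 + 9·0 + 23·4 + 32·3 = 364
Theo has the highest Borda score (364).

Theo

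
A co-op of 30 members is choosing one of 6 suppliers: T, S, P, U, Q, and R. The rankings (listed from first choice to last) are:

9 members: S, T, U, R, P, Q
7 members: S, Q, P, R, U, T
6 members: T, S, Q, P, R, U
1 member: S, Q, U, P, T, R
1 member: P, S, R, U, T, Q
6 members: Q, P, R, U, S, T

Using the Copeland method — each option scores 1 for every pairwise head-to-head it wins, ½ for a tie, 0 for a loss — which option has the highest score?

T: beats Q and R; ties P and U; loses to S → score 3.
S: beats T, P, U, Q, and R → score 5.
P: beats U and R; ties T; loses to S and Q → score 2.5.
U: ties T; loses to S, P, Q, and R → score 0.5.
Q: beats P, U, and R; loses to T and S → score 3.
R: beats U; loses to T, S, P, and Q → score 1.
S has the best pairwise record.

S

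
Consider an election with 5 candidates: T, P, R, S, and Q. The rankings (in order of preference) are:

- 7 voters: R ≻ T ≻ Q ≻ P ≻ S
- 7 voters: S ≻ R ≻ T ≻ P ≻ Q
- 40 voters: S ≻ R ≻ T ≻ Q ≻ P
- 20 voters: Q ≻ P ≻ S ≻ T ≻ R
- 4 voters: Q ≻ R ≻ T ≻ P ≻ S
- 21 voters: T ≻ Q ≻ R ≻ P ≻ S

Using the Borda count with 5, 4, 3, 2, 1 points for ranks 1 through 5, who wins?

S

T: 7·4 + 7·3 + 40·3 + 20·2 + 4·3 + 21·5 = 326
P: 7·2 + 7·2 + 40·1 + 20·4 + 4·2 + 21·2 = 198
R: 7·5 + 7·4 + 40·4 + 20·1 + 4·4 + 21·3 = 322
S: 7·1 + 7·5 + 40·5 + 20·3 + 4·1 + 21·1 = 327
Q: 7·3 + 7·1 + 40·2 + 20·5 + 4·5 + 21·4 = 312
S has the highest Borda score (327).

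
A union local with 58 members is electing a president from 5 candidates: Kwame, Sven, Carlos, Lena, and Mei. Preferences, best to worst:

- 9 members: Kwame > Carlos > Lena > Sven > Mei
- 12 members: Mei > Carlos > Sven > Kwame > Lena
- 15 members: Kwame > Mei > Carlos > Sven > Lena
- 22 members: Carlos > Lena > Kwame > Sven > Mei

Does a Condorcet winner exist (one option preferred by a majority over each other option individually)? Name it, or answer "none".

Carlos vs Kwame: 34–24 for Carlos.
Carlos vs Sven: 58–0 for Carlos.
Carlos vs Lena: 58–0 for Carlos.
Carlos vs Mei: 31–27 for Carlos.
Carlos beats every other option head-to-head.

Carlos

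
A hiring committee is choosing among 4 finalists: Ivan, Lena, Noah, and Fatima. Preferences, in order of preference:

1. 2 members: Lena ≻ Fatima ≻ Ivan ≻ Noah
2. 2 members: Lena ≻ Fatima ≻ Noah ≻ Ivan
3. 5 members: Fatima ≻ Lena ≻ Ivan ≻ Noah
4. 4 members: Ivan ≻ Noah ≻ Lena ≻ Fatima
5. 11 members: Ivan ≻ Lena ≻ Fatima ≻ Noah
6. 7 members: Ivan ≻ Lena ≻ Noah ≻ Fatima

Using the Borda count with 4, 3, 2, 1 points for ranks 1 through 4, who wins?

Ivan: 2·2 + 2·1 + 5·2 + 4·4 + 11·4 + 7·4 = 104
Lena: 2·4 + 2·4 + 5·3 + 4·2 + 11·3 + 7·3 = 93
Noah: 2·1 + 2·2 + 5·1 + 4·3 + 11·1 + 7·2 = 48
Fatima: 2·3 + 2·3 + 5·4 + 4·1 + 11·2 + 7·1 = 65
Ivan has the highest Borda score (104).

Ivan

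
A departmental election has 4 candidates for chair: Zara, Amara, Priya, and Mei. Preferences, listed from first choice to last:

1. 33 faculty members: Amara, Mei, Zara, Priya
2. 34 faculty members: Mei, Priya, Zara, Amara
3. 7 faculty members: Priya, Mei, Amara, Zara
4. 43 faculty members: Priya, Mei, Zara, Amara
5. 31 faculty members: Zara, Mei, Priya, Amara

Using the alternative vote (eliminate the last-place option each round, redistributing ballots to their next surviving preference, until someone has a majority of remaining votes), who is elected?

Round 1: Zara 31, Amara 33, Priya 50, Mei 34. Eliminate Zara.
Round 2: Amara 33, Priya 50, Mei 65. Eliminate Amara.
Round 3: Priya 50, Mei 98. Mei has a majority.

Mei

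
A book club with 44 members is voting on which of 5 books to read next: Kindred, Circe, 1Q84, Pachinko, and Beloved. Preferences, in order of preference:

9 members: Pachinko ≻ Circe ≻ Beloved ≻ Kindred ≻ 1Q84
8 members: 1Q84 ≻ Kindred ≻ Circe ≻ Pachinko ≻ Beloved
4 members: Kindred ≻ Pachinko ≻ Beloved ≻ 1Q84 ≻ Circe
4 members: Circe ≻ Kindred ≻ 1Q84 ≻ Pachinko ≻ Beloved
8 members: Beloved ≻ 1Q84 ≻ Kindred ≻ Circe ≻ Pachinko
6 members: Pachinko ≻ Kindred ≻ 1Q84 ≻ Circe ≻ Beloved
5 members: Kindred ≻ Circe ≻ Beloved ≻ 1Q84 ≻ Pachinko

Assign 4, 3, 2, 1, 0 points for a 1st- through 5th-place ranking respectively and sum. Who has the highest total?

Kindred

Kindred: 9·1 + 8·3 + 4·4 + 4·3 + 8·2 + 6·3 + 5·4 = 115
Circe: 9·3 + 8·2 + 4·0 + 4·4 + 8·1 + 6·1 + 5·3 = 88
1Q84: 9·0 + 8·4 + 4·1 + 4·2 + 8·3 + 6·2 + 5·1 = 85
Pachinko: 9·4 + 8·1 + 4·3 + 4·1 + 8·0 + 6·4 + 5·0 = 84
Beloved: 9·2 + 8·0 + 4·2 + 4·0 + 8·4 + 6·0 + 5·2 = 68
Kindred has the highest Borda score (115).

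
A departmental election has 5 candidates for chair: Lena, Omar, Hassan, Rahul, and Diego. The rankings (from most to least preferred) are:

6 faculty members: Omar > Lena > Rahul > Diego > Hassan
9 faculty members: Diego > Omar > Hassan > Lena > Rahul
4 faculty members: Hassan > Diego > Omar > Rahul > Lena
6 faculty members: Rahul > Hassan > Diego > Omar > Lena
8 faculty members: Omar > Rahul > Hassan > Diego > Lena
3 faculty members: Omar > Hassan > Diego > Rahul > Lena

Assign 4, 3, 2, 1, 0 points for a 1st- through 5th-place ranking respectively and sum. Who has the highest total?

Omar

Lena: 6·3 + 9·1 + 4·0 + 6·0 + 8·0 + 3·0 = 27
Omar: 6·4 + 9·3 + 4·2 + 6·1 + 8·4 + 3·4 = 109
Hassan: 6·0 + 9·2 + 4·4 + 6·3 + 8·2 + 3·3 = 77
Rahul: 6·2 + 9·0 + 4·1 + 6·4 + 8·3 + 3·1 = 67
Diego: 6·1 + 9·4 + 4·3 + 6·2 + 8·1 + 3·2 = 80
Omar has the highest Borda score (109).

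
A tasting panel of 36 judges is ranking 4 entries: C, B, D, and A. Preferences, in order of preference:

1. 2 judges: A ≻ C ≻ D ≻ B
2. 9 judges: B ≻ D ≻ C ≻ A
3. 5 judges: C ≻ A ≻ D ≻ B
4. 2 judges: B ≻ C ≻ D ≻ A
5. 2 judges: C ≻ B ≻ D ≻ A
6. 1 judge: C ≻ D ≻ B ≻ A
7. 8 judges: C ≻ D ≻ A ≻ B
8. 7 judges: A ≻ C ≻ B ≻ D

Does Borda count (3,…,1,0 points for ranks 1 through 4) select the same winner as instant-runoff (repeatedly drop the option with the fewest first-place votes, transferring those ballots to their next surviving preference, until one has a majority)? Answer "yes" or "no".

yes

Borda — scores: C 79, B 45, D 47, A 45. Winner: C.
Instant-runoff — R1 C 16, B 11, D 0, A 9 (D out); R2 C 16, B 11, A 9 (A out); R3 C 25, B 11 (C winner). Winner: C.
The two methods agree.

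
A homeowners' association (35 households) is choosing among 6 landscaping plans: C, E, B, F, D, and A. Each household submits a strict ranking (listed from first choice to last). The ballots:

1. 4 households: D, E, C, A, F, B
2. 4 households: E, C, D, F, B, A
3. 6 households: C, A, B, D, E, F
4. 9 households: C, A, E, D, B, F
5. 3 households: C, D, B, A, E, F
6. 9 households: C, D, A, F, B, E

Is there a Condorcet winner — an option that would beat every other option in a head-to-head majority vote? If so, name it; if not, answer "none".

C vs E: 27–8 for C.
C vs B: 35–0 for C.
C vs F: 35–0 for C.
C vs D: 31–4 for C.
C vs A: 35–0 for C.
C beats every other option head-to-head.

C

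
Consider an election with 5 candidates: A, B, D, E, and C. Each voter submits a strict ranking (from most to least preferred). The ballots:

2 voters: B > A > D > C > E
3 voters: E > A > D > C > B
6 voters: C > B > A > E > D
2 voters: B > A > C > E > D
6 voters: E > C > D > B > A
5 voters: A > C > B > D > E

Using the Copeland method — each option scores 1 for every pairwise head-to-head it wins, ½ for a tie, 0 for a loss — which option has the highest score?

C

A: beats D and E; ties C; loses to B → score 2.5.
B: beats A, D, and E; loses to C → score 3.
D: loses to A, B, E, and C → score 0.
E: beats D; loses to A, B, and C → score 1.
C: beats B, D, and E; ties A → score 3.5.
C has the best pairwise record.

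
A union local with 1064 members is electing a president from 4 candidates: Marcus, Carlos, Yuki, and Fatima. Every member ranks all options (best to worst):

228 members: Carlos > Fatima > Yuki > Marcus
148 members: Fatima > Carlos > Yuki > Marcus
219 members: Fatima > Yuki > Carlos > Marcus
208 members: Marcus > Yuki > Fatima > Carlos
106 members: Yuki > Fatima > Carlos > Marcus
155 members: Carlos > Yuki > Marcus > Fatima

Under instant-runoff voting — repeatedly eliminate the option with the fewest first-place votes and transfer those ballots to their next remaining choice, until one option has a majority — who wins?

Round 1: Marcus 208, Carlos 383, Yuki 106, Fatima 367. Eliminate Yuki.
Round 2: Marcus 208, Carlos 383, Fatima 473. Eliminate Marcus.
Round 3: Carlos 383, Fatima 681. Fatima has a majority.

Fatima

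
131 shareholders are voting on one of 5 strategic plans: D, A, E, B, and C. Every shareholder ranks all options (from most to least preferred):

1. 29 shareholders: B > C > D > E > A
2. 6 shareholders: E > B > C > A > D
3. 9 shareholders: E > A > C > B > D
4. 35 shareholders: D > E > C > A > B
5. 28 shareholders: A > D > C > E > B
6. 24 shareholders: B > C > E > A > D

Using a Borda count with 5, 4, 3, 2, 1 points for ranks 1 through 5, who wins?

C

D: 29·3 + 6·1 + 9·1 + 35·5 + 28·4 + 24·1 = 413
A: 29·1 + 6·2 + 9·4 + 35·2 + 28·5 + 24·2 = 335
E: 29·2 + 6·5 + 9·5 + 35·4 + 28·2 + 24·3 = 401
B: 29·5 + 6·4 + 9·2 + 35·1 + 28·1 + 24·5 = 370
C: 29·4 + 6·3 + 9·3 + 35·3 + 28·3 + 24·4 = 446
C has the highest Borda score (446).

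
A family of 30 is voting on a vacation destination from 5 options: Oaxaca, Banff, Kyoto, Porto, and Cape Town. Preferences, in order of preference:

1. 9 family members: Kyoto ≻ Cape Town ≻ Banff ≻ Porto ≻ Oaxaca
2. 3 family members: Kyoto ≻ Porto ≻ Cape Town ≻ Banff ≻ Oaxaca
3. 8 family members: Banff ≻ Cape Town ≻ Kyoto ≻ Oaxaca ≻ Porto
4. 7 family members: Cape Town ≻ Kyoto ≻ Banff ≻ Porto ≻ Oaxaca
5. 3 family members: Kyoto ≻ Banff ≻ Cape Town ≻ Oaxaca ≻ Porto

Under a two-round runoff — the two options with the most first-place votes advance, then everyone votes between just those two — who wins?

Kyoto

Round 1 first-place votes: Oaxaca 0, Banff 8, Kyoto 15, Porto 0, Cape Town 7.
Kyoto and Banff advance.
Runoff: Kyoto is preferred to Banff by 22 voters; Banff by 8.
Kyoto wins the runoff.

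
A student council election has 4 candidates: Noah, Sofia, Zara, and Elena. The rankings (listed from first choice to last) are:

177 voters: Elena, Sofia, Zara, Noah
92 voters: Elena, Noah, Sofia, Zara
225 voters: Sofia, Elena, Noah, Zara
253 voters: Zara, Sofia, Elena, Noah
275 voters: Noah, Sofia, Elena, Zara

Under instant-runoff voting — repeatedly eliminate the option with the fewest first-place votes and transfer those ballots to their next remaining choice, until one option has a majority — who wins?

Round 1: Noah 275, Sofia 225, Zara 253, Elena 269. Eliminate Sofia.
Round 2: Noah 275, Zara 253, Elena 494. Eliminate Zara.
Round 3: Noah 275, Elena 747. Elena has a majority.

Elena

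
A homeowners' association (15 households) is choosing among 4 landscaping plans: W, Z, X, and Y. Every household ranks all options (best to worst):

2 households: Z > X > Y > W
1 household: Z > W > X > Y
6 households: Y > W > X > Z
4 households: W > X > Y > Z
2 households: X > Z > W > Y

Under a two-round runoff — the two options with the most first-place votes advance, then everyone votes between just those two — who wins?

Y

Round 1 first-place votes: W 4, Z 3, X 2, Y 6.
Y and W advance.
Runoff: Y is preferred to W by 8 voters; W by 7.
Y wins the runoff.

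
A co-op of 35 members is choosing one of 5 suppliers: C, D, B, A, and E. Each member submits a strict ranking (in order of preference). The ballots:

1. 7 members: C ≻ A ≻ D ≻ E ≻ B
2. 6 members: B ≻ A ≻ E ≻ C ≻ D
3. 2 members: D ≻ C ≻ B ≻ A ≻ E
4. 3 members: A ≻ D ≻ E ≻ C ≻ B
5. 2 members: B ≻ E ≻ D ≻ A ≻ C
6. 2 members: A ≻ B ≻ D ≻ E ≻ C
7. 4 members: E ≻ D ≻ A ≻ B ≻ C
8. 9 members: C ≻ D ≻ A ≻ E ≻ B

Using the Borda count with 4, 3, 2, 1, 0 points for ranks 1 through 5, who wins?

A

C: 7·4 + 6·1 + 2·3 + 3·1 + 2·0 + 2·0 + 4·0 + 9·4 = 79
D: 7·2 + 6·0 + 2·4 + 3·3 + 2·2 + 2·2 + 4·3 + 9·3 = 78
B: 7·0 + 6·4 + 2·2 + 3·0 + 2·4 + 2·3 + 4·1 + 9·0 = 46
A: 7·3 + 6·3 + 2·1 + 3·4 + 2·1 + 2·4 + 4·2 + 9·2 = 89
E: 7·1 + 6·2 + 2·0 + 3·2 + 2·3 + 2·1 + 4·4 + 9·1 = 58
A has the highest Borda score (89).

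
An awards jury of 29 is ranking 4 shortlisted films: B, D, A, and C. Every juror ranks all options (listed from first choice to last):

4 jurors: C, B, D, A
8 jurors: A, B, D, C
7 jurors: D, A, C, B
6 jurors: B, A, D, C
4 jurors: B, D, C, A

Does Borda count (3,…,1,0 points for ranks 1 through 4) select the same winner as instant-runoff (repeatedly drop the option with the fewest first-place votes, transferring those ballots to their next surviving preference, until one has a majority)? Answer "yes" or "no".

no

Borda — scores: B 54, D 47, A 50, C 23. Winner: B.
Instant-runoff — R1 B 10, D 7, A 8, C 4 (C out); R2 B 14, D 7, A 8 (D out); R3 B 14, A 15 (A winner). Winner: A.
The two methods disagree.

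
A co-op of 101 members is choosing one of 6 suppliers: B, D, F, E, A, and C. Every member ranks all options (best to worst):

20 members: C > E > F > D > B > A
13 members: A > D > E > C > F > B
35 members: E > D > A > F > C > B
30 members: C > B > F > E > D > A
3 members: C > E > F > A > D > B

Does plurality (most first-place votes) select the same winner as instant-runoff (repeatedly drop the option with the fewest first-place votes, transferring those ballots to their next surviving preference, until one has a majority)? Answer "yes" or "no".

yes

Plurality — first-place votes: B 0, D 0, F 0, E 35, A 13, C 53. Winner: C.
Instant-runoff — R1 B 0, D 0, F 0, E 35, A 13, C 53 (C winner). Winner: C.
The two methods agree.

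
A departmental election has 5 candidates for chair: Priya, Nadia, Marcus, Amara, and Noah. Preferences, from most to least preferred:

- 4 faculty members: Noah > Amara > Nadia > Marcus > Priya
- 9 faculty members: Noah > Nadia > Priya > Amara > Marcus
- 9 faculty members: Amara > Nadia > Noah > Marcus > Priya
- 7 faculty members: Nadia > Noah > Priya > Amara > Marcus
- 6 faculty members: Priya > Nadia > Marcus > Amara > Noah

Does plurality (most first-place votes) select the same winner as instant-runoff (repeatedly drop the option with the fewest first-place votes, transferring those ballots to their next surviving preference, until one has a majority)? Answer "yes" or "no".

no

Plurality — first-place votes: Priya 6, Nadia 7, Marcus 0, Amara 9, Noah 13. Winner: Noah.
Instant-runoff — R1 Priya 6, Nadia 7, Marcus 0, Amara 9, Noah 13 (Marcus out); R2 Priya 6, Nadia 7, Amara 9, Noah 13 (Priya out); R3 Nadia 13, Amara 9, Noah 13 (Amara out); R4 Nadia 22, Noah 13 (Nadia winner). Winner: Nadia.
The two methods disagree.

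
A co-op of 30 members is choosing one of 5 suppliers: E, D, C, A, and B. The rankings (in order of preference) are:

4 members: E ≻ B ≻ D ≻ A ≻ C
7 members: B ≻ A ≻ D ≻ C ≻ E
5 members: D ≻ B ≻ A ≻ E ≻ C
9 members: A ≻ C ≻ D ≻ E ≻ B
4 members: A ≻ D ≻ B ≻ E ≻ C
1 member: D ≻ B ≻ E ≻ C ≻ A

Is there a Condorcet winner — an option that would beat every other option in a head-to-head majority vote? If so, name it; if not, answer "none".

Checking pairwise contests:
D beats E 26–4.
A beats D 20–10.
D beats C 21–9.
B beats A 17–13.
D beats B 19–11.
Every option loses at least one head-to-head, so there is no Condorcet winner.

none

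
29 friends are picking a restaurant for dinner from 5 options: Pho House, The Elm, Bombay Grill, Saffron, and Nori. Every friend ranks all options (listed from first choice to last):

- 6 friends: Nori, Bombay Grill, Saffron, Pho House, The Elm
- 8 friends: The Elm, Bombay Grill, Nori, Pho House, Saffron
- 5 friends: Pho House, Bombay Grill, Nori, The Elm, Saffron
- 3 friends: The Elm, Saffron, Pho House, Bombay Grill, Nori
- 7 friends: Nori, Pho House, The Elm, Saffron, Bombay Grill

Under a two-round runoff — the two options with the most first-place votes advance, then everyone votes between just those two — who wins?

Round 1 first-place votes: Pho House 5, The Elm 11, Bombay Grill 0, Saffron 0, Nori 13.
Nori and The Elm advance.
Runoff: Nori is preferred to The Elm by 18 voters; The Elm by 11.
Nori wins the runoff.

Nori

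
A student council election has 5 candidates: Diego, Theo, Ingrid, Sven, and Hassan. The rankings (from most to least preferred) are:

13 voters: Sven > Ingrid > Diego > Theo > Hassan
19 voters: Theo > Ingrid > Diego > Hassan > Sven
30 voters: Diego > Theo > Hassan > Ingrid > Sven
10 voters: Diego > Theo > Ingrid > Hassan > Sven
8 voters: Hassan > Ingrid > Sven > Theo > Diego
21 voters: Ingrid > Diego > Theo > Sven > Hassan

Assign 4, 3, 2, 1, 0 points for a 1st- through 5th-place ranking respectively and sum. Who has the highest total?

Diego

Diego: 13·2 + 19·2 + 30·4 + 10·4 + 8·0 + 21·3 = 287
Theo: 13·1 + 19·4 + 30·3 + 10·3 + 8·1 + 21·2 = 259
Ingrid: 13·3 + 19·3 + 30·1 + 10·2 + 8·3 + 21·4 = 254
Sven: 13·4 + 19·0 + 30·0 + 10·0 + 8·2 + 21·1 = 89
Hassan: 13·0 + 19·1 + 30·2 + 10·1 + 8·4 + 21·0 = 121
Diego has the highest Borda score (287).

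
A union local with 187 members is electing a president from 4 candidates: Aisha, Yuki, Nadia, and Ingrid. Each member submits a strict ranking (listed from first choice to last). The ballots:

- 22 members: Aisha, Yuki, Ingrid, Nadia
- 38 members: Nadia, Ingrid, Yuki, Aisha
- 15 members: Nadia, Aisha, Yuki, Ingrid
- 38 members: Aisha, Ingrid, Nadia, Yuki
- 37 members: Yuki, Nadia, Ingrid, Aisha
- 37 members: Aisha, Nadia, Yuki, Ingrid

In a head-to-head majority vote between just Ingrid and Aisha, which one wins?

Aisha

Voters preferring Ingrid to Aisha: 75; preferring Aisha to Ingrid: 112.
Aisha wins the head-to-head.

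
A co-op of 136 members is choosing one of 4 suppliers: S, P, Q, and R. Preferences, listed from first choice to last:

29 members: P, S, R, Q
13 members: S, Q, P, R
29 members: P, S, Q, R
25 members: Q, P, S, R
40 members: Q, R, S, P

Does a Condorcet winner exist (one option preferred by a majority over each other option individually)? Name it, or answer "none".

Checking pairwise contests:
P beats S 83–53.
Q beats P 78–58.
S beats Q 71–65.
S beats R 96–40.
Every option loses at least one head-to-head, so there is no Condorcet winner.

none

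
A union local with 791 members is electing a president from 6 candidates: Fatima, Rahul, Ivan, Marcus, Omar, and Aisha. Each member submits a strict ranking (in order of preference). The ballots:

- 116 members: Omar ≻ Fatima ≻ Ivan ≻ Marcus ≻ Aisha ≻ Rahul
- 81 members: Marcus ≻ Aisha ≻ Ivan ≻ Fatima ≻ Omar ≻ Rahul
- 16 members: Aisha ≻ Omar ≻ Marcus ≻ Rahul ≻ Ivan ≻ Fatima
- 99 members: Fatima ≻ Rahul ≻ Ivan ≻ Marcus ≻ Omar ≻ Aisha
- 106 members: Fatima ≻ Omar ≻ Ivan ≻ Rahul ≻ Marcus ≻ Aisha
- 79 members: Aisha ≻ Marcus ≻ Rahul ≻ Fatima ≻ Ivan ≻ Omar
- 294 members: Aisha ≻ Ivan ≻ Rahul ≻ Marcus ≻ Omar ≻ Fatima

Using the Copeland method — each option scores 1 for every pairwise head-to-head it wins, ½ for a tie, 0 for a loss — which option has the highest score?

Fatima: beats Rahul and Ivan; loses to Marcus, Omar, and Aisha → score 2.
Rahul: beats Marcus and Omar; loses to Fatima, Ivan, and Aisha → score 2.
Ivan: beats Rahul, Marcus, and Omar; loses to Fatima and Aisha → score 3.
Marcus: beats Fatima, Omar, and Aisha; loses to Rahul and Ivan → score 3.
Omar: beats Fatima; loses to Rahul, Ivan, Marcus, and Aisha → score 1.
Aisha: beats Fatima, Rahul, Ivan, and Omar; loses to Marcus → score 4.
Aisha has the best pairwise record.

Aisha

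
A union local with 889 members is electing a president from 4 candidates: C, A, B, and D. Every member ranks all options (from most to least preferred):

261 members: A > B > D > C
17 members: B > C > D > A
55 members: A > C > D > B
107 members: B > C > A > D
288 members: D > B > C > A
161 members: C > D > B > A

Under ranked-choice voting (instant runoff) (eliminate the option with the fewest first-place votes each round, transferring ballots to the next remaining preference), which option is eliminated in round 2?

Round 1: C 161, A 316, B 124, D 288. Eliminate B.
Round 2: C 285, A 316, D 288. Eliminate C.

C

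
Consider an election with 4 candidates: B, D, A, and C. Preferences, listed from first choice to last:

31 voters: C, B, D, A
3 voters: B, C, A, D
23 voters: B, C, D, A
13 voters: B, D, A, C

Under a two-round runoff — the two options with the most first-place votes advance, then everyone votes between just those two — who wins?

B

Round 1 first-place votes: B 39, D 0, A 0, C 31.
B and C advance.
Runoff: B is preferred to C by 39 voters; C by 31.
B wins the runoff.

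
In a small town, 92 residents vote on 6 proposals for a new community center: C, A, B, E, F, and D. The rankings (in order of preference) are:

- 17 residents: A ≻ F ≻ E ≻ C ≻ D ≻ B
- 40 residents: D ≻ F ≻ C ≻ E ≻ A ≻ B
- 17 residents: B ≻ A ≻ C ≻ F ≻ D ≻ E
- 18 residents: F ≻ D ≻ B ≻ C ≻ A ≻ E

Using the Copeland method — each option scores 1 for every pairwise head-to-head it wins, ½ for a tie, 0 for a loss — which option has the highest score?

C: beats A, B, and E; loses to F and D → score 3.
A: beats B and E; loses to C, F, and D → score 2.
B: loses to C, A, E, F, and D → score 0.
E: beats B; loses to C, A, F, and D → score 1.
F: beats C, A, B, E, and D → score 5.
D: beats C, A, B, and E; loses to F → score 4.
F has the best pairwise record.

F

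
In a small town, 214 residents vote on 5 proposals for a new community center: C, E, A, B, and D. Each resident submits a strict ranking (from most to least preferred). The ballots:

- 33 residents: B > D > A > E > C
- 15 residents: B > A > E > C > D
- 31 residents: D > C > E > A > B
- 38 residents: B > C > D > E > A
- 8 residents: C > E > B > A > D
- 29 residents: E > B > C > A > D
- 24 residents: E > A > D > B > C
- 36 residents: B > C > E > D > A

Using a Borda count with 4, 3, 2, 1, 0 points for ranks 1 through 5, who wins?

C: 33·0 + 15·1 + 31·3 + 38·3 + 8·4 + 29·2 + 24·0 + 36·3 = 420
E: 33·1 + 15·2 + 31·2 + 38·1 + 8·3 + 29·4 + 24·4 + 36·2 = 471
A: 33·2 + 15·3 + 31·1 + 38·0 + 8·1 + 29·1 + 24·3 + 36·0 = 251
B: 33·4 + 15·4 + 31·0 + 38·4 + 8·2 + 29·3 + 24·1 + 36·4 = 615
D: 33·3 + 15·0 + 31·4 + 38·2 + 8·0 + 29·0 + 24·2 + 36·1 = 383
B has the highest Borda score (615).

B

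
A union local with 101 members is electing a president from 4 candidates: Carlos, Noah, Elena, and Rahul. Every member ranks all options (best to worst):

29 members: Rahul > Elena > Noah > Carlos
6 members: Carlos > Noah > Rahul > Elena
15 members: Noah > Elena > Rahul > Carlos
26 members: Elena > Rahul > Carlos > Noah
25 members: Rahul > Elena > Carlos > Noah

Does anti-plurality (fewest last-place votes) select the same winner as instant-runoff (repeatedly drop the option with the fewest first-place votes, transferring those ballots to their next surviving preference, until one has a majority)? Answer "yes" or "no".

yes

Anti-plurality — last-place votes: Carlos 44, Noah 51, Elena 6, Rahul 0. Winner: Rahul.
Instant-runoff — R1 Carlos 6, Noah 15, Elena 26, Rahul 54 (Rahul winner). Winner: Rahul.
The two methods agree.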